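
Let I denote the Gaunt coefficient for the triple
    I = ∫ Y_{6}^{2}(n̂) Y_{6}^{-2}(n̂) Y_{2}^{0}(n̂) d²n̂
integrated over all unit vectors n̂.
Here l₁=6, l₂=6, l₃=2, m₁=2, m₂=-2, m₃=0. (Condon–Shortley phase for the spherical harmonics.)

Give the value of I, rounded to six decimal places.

0.114688

Rules hold: Σm=0, L=14 even, 0≤2≤12.
N = 13·13·5 = 845
Δ = 10!·2!·2!/15! = 1/90090
Racah Σ t=4..6: t=4:+1/69120 t=5:−1/14400 t=6:+1/69120 = -7/172800
⇒ 3j(6 6 2; 0 0 0)² = 14/715, sgn -1
Racah Σ t=2..4: t=2:+1/322560 t=3:−1/30240 t=4:+1/69120 = -1/64512
⇒ 3j(6 6 2; 2 -2 0)² = 10/1001, sgn -1
4πI² = N·(3j₀)²·(3jₘ)² = 20/121
I = +1·√(0.165289/4π) = 0.11468784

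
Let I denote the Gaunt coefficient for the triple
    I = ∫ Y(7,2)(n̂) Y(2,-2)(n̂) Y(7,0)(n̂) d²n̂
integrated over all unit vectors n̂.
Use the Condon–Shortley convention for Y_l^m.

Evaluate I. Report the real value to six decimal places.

-0.192231

Rules hold: Σm=0, L=16 even, 5≤7≤9.
N = 15·5·15 = 1125
Δ = 2!·12!·2!/17! = 1/185640
Racah Σ t=0..2: t=0:+1/2419200 t=1:−1/518400 t=2:+1/2419200 = -1/907200
⇒ 3j(7 2 7; 0 0 0)² = 56/3315, sgn +1
Racah Σ t=0..0: t=0:+1/2419200 = 1/2419200
⇒ 3j(7 2 7; 2 -2 0)² = 27/1105, sgn -1
4πI² = N·(3j₀)²·(3jₘ)² = 22680/48841
I = -1·√(0.464364/4π) = -0.19223140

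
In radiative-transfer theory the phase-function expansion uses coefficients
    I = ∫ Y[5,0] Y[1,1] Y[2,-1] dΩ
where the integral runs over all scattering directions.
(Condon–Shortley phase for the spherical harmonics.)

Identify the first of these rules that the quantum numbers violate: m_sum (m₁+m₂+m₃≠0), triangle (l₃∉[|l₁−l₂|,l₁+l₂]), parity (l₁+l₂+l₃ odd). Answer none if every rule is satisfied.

m₁+m₂+m₃ = 0 + 1 − 1 = 0  ✓
triangle: |5−1|=4 ≤ l₃=2 ≤ 5+1=6  ✗
parity: l₁+l₂+l₃ = 8 is even

triangle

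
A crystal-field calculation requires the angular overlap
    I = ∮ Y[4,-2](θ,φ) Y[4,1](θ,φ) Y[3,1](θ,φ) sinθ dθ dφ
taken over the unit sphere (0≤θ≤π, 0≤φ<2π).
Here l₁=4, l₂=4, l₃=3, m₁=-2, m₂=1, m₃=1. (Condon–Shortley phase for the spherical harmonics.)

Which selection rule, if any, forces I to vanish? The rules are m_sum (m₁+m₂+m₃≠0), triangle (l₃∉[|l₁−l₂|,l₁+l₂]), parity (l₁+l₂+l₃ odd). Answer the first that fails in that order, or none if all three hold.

parity

m₁+m₂+m₃ = -2 + 1 + 1 = 0  ✓
triangle: |4−4|=0 ≤ l₃=3 ≤ 4+4=8  ✓
parity: l₁+l₂+l₃ = 11 is odd  ✗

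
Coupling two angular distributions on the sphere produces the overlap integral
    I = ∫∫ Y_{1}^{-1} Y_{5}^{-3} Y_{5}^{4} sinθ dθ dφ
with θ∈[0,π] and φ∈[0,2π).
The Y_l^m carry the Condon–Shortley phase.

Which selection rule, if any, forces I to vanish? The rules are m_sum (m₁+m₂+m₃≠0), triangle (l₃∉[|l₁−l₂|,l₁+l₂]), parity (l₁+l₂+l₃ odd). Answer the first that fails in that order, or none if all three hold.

parity

Σmᵢ = 0  ✓
l₃∈[|l₁−l₂|,l₁+l₂]=[4,6], have l₃=5  ✓
Σlᵢ = 11 ⇒ odd  ✗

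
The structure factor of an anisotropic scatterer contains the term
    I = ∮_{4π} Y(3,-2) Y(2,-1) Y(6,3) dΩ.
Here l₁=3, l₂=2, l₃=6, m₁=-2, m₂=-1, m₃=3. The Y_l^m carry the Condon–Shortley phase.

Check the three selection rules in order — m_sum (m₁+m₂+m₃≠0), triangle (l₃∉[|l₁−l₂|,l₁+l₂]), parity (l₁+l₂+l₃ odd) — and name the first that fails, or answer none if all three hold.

triangle

Σmᵢ = 0  ✓
l₃∈[|l₁−l₂|,l₁+l₂]=[1,5], have l₃=6  ✗
Σlᵢ = 11 ⇒ odd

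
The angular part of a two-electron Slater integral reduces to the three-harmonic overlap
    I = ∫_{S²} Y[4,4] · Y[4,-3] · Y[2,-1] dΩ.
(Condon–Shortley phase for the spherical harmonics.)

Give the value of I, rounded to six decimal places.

m-sum 0 ✓  L=10 even ✓  0≤2≤8 ✓
Π(2lᵢ+1) = 9×9×5 = 405
triangle coeff Δ(4,4,2) = 1/13860
Σ_t [2,4]: t=2:+1/192 t=3:−1/36 t=4:+1/192 = -5/288
(3j)²=20/693 [(4 4 2; 0 0 0)], sign=-1
Σ_t [0,0]: t=0:+1/1440 = 1/1440
(3j)²=7/165 [(4 4 2; 4 -3 -1)], sign=-1
⇒ 4πI² = 60/121
I = (+1)√(60/121/(4π)) = 0.19864517

0.198645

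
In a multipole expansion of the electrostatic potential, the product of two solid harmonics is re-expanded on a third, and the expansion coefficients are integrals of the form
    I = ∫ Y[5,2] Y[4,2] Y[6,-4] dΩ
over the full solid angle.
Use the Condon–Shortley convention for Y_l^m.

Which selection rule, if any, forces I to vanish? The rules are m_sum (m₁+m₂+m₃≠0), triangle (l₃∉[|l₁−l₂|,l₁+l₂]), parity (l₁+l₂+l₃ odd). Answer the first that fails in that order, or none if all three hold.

azimuthal sum: 2 + 2 − 4 = 0  ✓
1 ≤ 6 ≤ 9 (triangle on l)  ✓
L = 5 + 4 + 6 = 15 (odd)  ✗

parity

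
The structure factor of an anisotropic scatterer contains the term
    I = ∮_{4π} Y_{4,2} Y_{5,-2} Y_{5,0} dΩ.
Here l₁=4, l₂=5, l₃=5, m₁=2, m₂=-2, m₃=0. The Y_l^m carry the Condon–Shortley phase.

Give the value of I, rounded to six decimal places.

m-sum 0 ✓  L=14 even ✓  1≤5≤9 ✓
Π(2lᵢ+1) = 9×11×11 = 1089
triangle coeff Δ(4,5,5) = 1/3153150
Σ_t [0,4]: t=0:+1/69120 t=1:−1/1728 t=2:+1/576 t=3:−1/1728 t=4:+1/69120 = 7/11520
(3j)²=2/143 [(4 5 5; 0 0 0)], sign=-1
Σ_t [0,2]: t=0:+1/3456 t=1:−1/1728 t=2:+1/11520 = -7/34560
(3j)²=7/858 [(4 5 5; 2 -2 0)], sign=+1
⇒ 4πI² = 21/169
I = (-1)√(21/169/(4π)) = -0.09944006

-0.099440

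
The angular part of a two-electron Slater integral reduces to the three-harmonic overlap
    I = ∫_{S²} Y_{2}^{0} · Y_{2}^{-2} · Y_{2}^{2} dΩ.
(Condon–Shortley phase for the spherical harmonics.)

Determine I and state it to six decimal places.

Checks pass: Σm=0; 6 even; l₃=2∈[0,4].
(2·2+1)(2·2+1)(2·2+1) = 125
Δ: 2! 2! 2! / 7! → 1/630
sum: t=0:+1/8 t=1:−1/1 t=2:+1/8 = -3/4
3j²(2 2 2; 0 0 0) = Δ·Π!·Σ² = 2/35  (sign -1)
sum: t=0:+1/8 = 1/8
3j²(2 2 2; 0 -2 2) = Δ·Π!·Σ² = 2/35  (sign +1)
combine: 4πI² = 125·2/35·2/35 = 20/49
take √, sign -1: I = -0.18022375

-0.180224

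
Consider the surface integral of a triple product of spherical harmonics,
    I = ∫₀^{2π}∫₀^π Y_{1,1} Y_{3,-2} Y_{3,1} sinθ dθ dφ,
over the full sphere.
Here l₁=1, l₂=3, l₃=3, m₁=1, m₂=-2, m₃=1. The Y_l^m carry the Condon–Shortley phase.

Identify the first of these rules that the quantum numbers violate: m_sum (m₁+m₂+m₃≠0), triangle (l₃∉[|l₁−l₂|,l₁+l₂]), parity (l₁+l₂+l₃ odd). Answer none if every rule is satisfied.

Σmᵢ = 0  ✓
l₃∈[|l₁−l₂|,l₁+l₂]=[2,4], have l₃=3  ✓
Σlᵢ = 7 ⇒ odd  ✗

parity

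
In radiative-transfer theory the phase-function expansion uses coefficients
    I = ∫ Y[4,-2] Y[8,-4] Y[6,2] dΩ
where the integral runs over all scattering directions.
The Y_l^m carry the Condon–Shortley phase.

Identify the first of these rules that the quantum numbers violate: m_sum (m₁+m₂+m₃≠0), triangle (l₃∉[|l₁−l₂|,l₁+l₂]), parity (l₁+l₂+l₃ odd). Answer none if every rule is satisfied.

m_sum

m₁+m₂+m₃ = -2 − 4 + 2 = -4  ✗
triangle: |4−8|=4 ≤ l₃=6 ≤ 4+8=12
parity: l₁+l₂+l₃ = 18 is even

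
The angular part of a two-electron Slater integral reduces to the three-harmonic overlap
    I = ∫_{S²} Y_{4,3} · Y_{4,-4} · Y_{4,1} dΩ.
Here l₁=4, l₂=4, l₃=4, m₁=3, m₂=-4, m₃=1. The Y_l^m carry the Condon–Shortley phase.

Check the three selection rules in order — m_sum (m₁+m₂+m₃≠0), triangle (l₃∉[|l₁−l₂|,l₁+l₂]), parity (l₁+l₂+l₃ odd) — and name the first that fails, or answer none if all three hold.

Σmᵢ = 0  ✓
l₃∈[|l₁−l₂|,l₁+l₂]=[0,8], have l₃=4  ✓
Σlᵢ = 12 ⇒ even  ✓

none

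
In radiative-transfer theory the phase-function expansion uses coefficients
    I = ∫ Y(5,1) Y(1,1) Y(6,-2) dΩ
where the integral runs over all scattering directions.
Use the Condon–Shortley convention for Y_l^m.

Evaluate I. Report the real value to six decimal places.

m-sum 0 ✓  L=12 even ✓  4≤6≤6 ✓
Π(2lᵢ+1) = 11×3×13 = 429
triangle coeff Δ(5,1,6) = 1/858
Σ_t [0,0]: t=0:+1/14400 = 1/14400
(3j)²=6/143 [(5 1 6; 0 0 0)], sign=+1
Σ_t [0,0]: t=0:+1/34560 = 1/34560
(3j)²=14/429 [(5 1 6; 1 1 -2)], sign=+1
⇒ 4πI² = 84/143
I = (+1)√(84/143/(4π)) = 0.21620548

0.216205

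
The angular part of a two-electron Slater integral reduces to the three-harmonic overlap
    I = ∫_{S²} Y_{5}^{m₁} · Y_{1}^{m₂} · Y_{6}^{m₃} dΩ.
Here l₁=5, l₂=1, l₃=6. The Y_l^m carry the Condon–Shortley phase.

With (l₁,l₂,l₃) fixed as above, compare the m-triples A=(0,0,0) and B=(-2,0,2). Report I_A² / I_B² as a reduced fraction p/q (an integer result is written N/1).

l's match ⇒ only the (l;m) 3-j factors differ between A and B.
A: triangle coeff Δ(5,1,6) = 1/858; Σ_t [0,0]: t=0:+1/14400 = 1/14400; (3j)²=6/143 [(5 1 6; 0 0 0)], sign=+1
B: triangle coeff Δ(5,1,6) = 1/858; Σ_t [0,0]: t=0:+1/30240 = 1/30240; (3j)²=16/429 [(5 1 6; -2 0 2)], sign=+1
I_A²/I_B² = (6/143)/(16/429) = 9/8

9/8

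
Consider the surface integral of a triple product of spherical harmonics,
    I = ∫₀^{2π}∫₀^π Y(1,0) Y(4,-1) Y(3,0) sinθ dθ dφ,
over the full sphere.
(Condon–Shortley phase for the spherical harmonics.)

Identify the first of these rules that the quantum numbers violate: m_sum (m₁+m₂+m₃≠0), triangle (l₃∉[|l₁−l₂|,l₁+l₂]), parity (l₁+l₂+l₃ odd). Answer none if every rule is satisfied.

azimuthal sum: 0 − 1 + 0 = -1  ✗
3 ≤ 3 ≤ 5 (triangle on l)
L = 1 + 4 + 3 = 8 (even)

m_sum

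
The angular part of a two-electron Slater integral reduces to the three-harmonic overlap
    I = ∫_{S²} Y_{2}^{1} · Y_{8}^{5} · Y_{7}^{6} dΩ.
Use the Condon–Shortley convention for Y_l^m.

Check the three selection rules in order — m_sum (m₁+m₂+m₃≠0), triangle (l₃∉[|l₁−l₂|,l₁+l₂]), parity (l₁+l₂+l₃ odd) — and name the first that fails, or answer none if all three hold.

m_sum

Σmᵢ = 12  ✗
l₃∈[|l₁−l₂|,l₁+l₂]=[6,10], have l₃=7
Σlᵢ = 17 ⇒ odd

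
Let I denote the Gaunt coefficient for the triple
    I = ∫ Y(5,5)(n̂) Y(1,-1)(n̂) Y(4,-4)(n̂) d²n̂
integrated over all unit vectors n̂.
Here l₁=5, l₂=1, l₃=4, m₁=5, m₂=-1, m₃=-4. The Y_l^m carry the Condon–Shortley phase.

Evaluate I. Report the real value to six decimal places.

Rules hold: Σm=0, L=10 even, 4≤4≤6.
N = 11·3·9 = 297
Δ = 2!·8!·0!/11! = 1/495
Racah Σ t=1..1: t=1:−1/576 = -1/576
⇒ 3j(5 1 4; 0 0 0)² = 5/99, sgn -1
Racah Σ t=0..0: t=0:+1/80640 = 1/80640
⇒ 3j(5 1 4; 5 -1 -4)² = 1/11, sgn +1
4πI² = N·(3j₀)²·(3jₘ)² = 15/11
I = -1·√(1.36364/4π) = -0.32941575

-0.329416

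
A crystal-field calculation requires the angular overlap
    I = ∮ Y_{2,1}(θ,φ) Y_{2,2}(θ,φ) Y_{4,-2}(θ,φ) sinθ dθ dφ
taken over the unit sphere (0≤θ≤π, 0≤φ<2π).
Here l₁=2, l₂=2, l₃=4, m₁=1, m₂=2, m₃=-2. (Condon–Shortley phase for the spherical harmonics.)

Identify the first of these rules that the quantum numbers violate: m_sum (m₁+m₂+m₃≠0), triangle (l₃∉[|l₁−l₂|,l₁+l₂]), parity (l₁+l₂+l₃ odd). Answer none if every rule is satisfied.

m_sum

m₁+m₂+m₃ = 1 + 2 − 2 = 1  ✗
triangle: |2−2|=0 ≤ l₃=4 ≤ 2+2=4
parity: l₁+l₂+l₃ = 8 is even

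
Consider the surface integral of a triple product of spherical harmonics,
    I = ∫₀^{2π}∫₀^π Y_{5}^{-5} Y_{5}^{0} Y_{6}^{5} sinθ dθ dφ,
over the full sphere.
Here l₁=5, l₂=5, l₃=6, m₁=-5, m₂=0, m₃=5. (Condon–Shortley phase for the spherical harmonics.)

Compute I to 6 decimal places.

Checks pass: Σm=0; 16 even; l₃=6∈[0,10].
(2·5+1)(2·5+1)(2·6+1) = 1573
Δ: 4! 6! 6! / 17! → 1/28588560
sum: t=0:+1/345600 t=1:−1/13824 t=2:+1/5184 t=3:−1/13824 t=4:+1/345600 = 7/129600
3j²(5 5 6; 0 0 0) = Δ·Π!·Σ² = 80/7293  (sign +1)
sum: t=4:+1/2073600 = 1/2073600
3j²(5 5 6; -5 0 5) = Δ·Π!·Σ² = 15/884  (sign -1)
combine: 4πI² = 1573·80/7293·15/884 = 1100/3757
take √, sign -1: I = -0.15264086

-0.152641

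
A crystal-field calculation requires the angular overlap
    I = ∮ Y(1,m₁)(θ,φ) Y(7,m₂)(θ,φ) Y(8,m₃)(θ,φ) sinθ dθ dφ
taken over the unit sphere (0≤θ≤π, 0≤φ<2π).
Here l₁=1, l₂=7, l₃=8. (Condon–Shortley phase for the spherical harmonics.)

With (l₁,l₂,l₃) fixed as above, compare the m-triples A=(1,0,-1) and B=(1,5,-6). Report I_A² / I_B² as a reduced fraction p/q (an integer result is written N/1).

36/91

Same 1,7,8: normalisation and zero-m 3j drop out of the ratio.
A: Δ: 0! 2! 14! / 17! → 1/2040; sum: t=0:+1/50803200 = 1/50803200; 3j²(1 7 8; 1 0 -1) = Δ·Π!·Σ² = 3/170  (sign -1)
B: Δ: 0! 2! 14! / 17! → 1/2040; sum: t=0:+1/1916006400 = 1/1916006400; 3j²(1 7 8; 1 5 -6) = Δ·Π!·Σ² = 91/2040  (sign +1)
I_A²/I_B² = (3/170)/(91/2040) = 36/91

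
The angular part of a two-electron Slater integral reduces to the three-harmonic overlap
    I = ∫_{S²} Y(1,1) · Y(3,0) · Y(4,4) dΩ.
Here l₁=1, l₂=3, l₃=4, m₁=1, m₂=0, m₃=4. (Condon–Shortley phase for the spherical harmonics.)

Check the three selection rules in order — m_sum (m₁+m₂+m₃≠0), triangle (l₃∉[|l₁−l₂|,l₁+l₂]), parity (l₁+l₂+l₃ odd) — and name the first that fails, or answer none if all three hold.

m₁+m₂+m₃ = 1 + 0 + 4 = 5  ✗
triangle: |1−3|=2 ≤ l₃=4 ≤ 1+3=4
parity: l₁+l₂+l₃ = 8 is even

m_sum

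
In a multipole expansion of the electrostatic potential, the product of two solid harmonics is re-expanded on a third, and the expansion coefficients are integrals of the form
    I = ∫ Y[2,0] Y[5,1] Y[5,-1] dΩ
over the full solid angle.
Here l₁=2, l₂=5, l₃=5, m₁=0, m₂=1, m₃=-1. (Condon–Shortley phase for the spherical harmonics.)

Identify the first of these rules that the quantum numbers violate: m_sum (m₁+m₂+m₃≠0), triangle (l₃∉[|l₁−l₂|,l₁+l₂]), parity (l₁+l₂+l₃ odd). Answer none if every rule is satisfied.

Σmᵢ = 0  ✓
l₃∈[|l₁−l₂|,l₁+l₂]=[3,7], have l₃=5  ✓
Σlᵢ = 12 ⇒ even  ✓

none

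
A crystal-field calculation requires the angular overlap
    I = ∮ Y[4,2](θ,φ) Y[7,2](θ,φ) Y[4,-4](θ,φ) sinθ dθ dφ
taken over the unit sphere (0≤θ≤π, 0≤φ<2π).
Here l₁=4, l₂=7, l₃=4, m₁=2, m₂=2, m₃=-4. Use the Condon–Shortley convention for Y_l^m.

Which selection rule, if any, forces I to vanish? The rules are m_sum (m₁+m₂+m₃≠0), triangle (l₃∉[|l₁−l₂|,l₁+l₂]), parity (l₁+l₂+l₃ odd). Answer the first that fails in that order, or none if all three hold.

parity

m₁+m₂+m₃ = 2 + 2 − 4 = 0  ✓
triangle: |4−7|=3 ≤ l₃=4 ≤ 4+7=11  ✓
parity: l₁+l₂+l₃ = 15 is odd  ✗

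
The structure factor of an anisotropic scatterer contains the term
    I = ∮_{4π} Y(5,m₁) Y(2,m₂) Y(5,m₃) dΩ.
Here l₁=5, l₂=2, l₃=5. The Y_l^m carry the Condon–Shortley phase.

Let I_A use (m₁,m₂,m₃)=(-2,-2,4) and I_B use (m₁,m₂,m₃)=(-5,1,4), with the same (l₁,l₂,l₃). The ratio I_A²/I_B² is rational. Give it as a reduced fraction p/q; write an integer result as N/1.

Shared (l₁,l₂,l₃)=(5,2,5): N and (l;000)² cancel in I_A²/I_B².
A: Δ = 2!·8!·2!/13! = 1/38610; Racah Σ t=0..0: t=0:+1/20160 = 1/20160; ⇒ 3j(5 2 5; -2 -2 4)² = 12/715, sgn -1
B: Δ = 2!·8!·2!/13! = 1/38610; Racah Σ t=2..2: t=2:+1/80640 = 1/80640; ⇒ 3j(5 2 5; -5 1 4)² = 9/286, sgn -1
I_A²/I_B² = (12/715)/(9/286) = 8/15

8/15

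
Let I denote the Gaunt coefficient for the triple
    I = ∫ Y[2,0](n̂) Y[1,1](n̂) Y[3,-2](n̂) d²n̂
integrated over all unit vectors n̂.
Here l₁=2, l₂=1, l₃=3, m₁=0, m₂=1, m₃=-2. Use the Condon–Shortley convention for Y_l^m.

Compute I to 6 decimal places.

0.000000

m-sum = 0 + 1 − 2 = -1 ≠ 0 ⇒ I = 0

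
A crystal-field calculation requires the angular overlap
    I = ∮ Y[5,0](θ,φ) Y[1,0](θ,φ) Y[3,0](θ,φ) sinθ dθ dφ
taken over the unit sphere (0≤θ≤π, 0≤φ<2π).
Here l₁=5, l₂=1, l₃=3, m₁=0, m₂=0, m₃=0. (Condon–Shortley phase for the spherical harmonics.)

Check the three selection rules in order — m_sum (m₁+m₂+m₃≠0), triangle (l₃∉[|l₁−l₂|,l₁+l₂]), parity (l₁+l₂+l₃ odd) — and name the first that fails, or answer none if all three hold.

azimuthal sum: 0 + 0 + 0 = 0  ✓
4 ≤ 3 ≤ 6 (triangle on l)  ✗
L = 5 + 1 + 3 = 9 (odd)

triangle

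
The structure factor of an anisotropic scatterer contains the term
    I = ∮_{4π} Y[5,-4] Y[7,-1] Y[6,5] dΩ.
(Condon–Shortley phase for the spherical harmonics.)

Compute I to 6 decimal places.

m-sum 0 ✓  L=18 even ✓  2≤6≤12 ✓
Π(2lᵢ+1) = 11×15×13 = 2145
triangle coeff Δ(5,7,6) = 1/174594420
Σ_t [1,5]: t=1:−1/4147200 t=2:+1/207360 t=3:−1/82944 t=4:+1/207360 t=5:−1/4147200 = -1/345600
(3j)²=420/46189 [(5 7 6; 0 0 0)], sign=-1
Σ_t [5,6]: t=5:−1/14515200 t=6:+1/174182400 = -11/174182400
(3j)²=121/12597 [(5 7 6; -4 -1 5)], sign=+1
⇒ 4πI² = 254100/1356277
I = (-1)√(254100/1356277/(4π)) = -0.12210212

-0.122102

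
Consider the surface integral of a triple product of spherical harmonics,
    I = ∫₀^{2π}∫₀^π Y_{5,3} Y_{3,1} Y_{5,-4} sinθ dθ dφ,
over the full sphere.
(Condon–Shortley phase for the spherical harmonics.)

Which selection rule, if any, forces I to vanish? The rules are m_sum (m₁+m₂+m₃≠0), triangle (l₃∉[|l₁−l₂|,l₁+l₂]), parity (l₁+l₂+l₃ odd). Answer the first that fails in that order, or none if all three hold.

Σmᵢ = 0  ✓
l₃∈[|l₁−l₂|,l₁+l₂]=[2,8], have l₃=5  ✓
Σlᵢ = 13 ⇒ odd  ✗

parity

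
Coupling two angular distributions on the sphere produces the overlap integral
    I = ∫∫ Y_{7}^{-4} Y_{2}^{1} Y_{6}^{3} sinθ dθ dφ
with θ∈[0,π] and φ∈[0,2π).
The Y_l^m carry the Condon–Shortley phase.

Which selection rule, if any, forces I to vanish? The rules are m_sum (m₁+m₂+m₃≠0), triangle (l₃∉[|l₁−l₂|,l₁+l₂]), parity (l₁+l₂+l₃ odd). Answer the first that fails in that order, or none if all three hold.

m₁+m₂+m₃ = -4 + 1 + 3 = 0  ✓
triangle: |7−2|=5 ≤ l₃=6 ≤ 7+2=9  ✓
parity: l₁+l₂+l₃ = 15 is odd  ✗

parity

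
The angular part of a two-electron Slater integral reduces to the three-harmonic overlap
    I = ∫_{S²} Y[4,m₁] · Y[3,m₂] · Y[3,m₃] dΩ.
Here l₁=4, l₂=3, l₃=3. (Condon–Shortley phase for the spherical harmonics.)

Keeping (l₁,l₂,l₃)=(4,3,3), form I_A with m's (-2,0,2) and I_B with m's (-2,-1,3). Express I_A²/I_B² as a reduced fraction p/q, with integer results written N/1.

1/18

Shared (l₁,l₂,l₃)=(4,3,3): N and (l;000)² cancel in I_A²/I_B².
A: Δ = 4!·4!·2!/11! = 1/34650; Racah Σ t=2..3: t=2:+1/96 t=3:−1/72 = -1/288; ⇒ 3j(4 3 3; -2 0 2)² = 1/462, sgn +1
B: Δ = 4!·4!·2!/11! = 1/34650; Racah Σ t=2..2: t=2:+1/192 = 1/192; ⇒ 3j(4 3 3; -2 -1 3)² = 3/77, sgn +1
I_A²/I_B² = (1/462)/(3/77) = 1/18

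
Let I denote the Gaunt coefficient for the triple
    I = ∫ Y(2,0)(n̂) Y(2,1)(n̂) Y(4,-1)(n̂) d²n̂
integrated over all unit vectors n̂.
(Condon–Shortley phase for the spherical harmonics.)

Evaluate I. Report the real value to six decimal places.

-0.220728

m-sum 0 ✓  L=8 even ✓  0≤4≤4 ✓
Π(2lᵢ+1) = 5×5×9 = 225
triangle coeff Δ(2,2,4) = 1/630
Σ_t [0,0]: t=0:+1/16 = 1/16
(3j)²=2/35 [(2 2 4; 0 0 0)], sign=+1
Σ_t [0,0]: t=0:+1/24 = 1/24
(3j)²=1/21 [(2 2 4; 0 1 -1)], sign=-1
⇒ 4πI² = 30/49
I = (-1)√(30/49/(4π)) = -0.22072812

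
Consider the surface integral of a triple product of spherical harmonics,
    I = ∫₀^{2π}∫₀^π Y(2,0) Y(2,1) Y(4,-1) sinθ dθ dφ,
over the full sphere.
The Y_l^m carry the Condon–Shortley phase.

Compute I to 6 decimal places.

-0.220728

Rules hold: Σm=0, L=8 even, 0≤4≤4.
N = 5·5·9 = 225
Δ = 0!·4!·4!/9! = 1/630
Racah Σ t=0..0: t=0:+1/16 = 1/16
⇒ 3j(2 2 4; 0 0 0)² = 2/35, sgn +1
Racah Σ t=0..0: t=0:+1/24 = 1/24
⇒ 3j(2 2 4; 0 1 -1)² = 1/21, sgn -1
4πI² = N·(3j₀)²·(3jₘ)² = 30/49
I = -1·√(0.612245/4π) = -0.22072812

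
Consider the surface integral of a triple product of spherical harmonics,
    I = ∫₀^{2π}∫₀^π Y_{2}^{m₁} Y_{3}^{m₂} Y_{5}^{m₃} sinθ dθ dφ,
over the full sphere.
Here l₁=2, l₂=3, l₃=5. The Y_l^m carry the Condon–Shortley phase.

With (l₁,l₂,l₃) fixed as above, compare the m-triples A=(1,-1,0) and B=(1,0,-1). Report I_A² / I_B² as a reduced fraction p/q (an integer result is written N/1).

5/8

Shared (l₁,l₂,l₃)=(2,3,5): N and (l;000)² cancel in I_A²/I_B².
A: Δ = 0!·4!·6!/11! = 1/2310; Racah Σ t=0..0: t=0:+1/288 = 1/288; ⇒ 3j(2 3 5; 1 -1 0)² = 5/231, sgn -1
B: Δ = 0!·4!·6!/11! = 1/2310; Racah Σ t=0..0: t=0:+1/216 = 1/216; ⇒ 3j(2 3 5; 1 0 -1)² = 8/231, sgn +1
I_A²/I_B² = (5/231)/(8/231) = 5/8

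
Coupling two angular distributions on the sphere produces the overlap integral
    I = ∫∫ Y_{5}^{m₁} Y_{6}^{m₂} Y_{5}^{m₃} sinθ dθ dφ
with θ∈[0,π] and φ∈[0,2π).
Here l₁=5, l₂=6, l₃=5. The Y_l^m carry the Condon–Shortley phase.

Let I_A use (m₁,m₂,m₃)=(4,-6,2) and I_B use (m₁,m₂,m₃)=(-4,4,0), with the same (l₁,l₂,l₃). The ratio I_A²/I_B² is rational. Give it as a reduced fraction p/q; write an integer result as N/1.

Same 5,6,5: normalisation and zero-m 3j drop out of the ratio.
A: Δ: 6! 4! 6! / 17! → 1/28588560; sum: t=0:+1/3110400 = 1/3110400; 3j²(5 6 5; 4 -6 2) = Δ·Π!·Σ² = 21/1105  (sign -1)
B: Δ: 6! 4! 6! / 17! → 1/28588560; sum: t=5:−1/345600 t=6:+1/207360 = 1/518400; 3j²(5 6 5; -4 4 0) = Δ·Π!·Σ² = 12/2431  (sign -1)
I_A²/I_B² = (21/1105)/(12/2431) = 77/20

77/20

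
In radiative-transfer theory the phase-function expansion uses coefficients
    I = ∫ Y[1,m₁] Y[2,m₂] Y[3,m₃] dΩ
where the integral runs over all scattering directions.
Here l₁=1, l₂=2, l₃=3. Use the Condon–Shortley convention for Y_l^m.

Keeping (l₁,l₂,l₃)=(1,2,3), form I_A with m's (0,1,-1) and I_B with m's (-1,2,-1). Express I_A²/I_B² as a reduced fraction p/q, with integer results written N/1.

l's match ⇒ only the (l;m) 3-j factors differ between A and B.
A: triangle coeff Δ(1,2,3) = 1/105; Σ_t [0,0]: t=0:+1/6 = 1/6; (3j)²=8/105 [(1 2 3; 0 1 -1)], sign=+1
B: triangle coeff Δ(1,2,3) = 1/105; Σ_t [0,0]: t=0:+1/48 = 1/48; (3j)²=1/105 [(1 2 3; -1 2 -1)], sign=+1
I_A²/I_B² = (8/105)/(1/105) = 8/1

8/1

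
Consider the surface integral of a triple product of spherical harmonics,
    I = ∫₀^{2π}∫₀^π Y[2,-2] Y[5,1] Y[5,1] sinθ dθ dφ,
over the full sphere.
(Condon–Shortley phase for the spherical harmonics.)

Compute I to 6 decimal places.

0.198089

Rules hold: Σm=0, L=12 even, 3≤5≤7.
N = 5·11·11 = 605
Δ = 2!·2!·8!/13! = 1/38610
Racah Σ t=0..2: t=0:+1/2880 t=1:−1/576 t=2:+1/2880 = -1/960
⇒ 3j(2 5 5; 0 0 0)² = 10/429, sgn +1
Racah Σ t=2..2: t=2:+1/2304 = 1/2304
⇒ 3j(2 5 5; -2 1 1)² = 5/143, sgn +1
4πI² = N·(3j₀)²·(3jₘ)² = 250/507
I = +1·√(0.493097/4π) = 0.19808933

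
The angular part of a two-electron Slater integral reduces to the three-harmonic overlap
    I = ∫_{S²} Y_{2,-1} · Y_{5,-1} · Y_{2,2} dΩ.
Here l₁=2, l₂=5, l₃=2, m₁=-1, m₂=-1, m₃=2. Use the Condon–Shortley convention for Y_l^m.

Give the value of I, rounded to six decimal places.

0.000000

l₃=2 ∉ [3,7] — triangle fails ⇒ I = 0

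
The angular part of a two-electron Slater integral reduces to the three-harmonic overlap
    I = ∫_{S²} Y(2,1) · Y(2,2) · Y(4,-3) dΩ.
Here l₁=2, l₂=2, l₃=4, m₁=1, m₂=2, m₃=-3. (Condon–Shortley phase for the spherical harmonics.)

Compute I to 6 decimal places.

m-sum 0 ✓  L=8 even ✓  0≤4≤4 ✓
Π(2lᵢ+1) = 5×5×9 = 225
triangle coeff Δ(2,2,4) = 1/630
Σ_t [0,0]: t=0:+1/16 = 1/16
(3j)²=2/35 [(2 2 4; 0 0 0)], sign=+1
Σ_t [0,0]: t=0:+1/144 = 1/144
(3j)²=1/18 [(2 2 4; 1 2 -3)], sign=-1
⇒ 4πI² = 5/7
I = (-1)√(5/7/(4π)) = -0.23841361

-0.238414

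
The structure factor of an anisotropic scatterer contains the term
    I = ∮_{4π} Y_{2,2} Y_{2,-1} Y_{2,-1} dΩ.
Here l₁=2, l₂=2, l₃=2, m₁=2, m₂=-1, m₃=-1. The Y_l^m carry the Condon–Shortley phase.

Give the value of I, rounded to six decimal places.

0.220728

Checks pass: Σm=0; 6 even; l₃=2∈[0,4].
(2·2+1)(2·2+1)(2·2+1) = 125
Δ: 2! 2! 2! / 7! → 1/630
sum: t=0:+1/8 t=1:−1/1 t=2:+1/8 = -3/4
3j²(2 2 2; 0 0 0) = Δ·Π!·Σ² = 2/35  (sign -1)
sum: t=0:+1/4 = 1/4
3j²(2 2 2; 2 -1 -1) = Δ·Π!·Σ² = 3/35  (sign -1)
combine: 4πI² = 125·2/35·3/35 = 30/49
take √, sign +1: I = 0.22072812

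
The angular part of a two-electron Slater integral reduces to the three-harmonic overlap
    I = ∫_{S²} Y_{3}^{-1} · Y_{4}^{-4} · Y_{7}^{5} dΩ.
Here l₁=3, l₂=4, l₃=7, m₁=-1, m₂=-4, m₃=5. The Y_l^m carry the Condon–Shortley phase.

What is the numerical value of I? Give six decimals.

-0.149912

m-sum 0 ✓  L=14 even ✓  1≤7≤7 ✓
Π(2lᵢ+1) = 7×9×15 = 945
triangle coeff Δ(3,4,7) = 1/45045
Σ_t [0,0]: t=0:+1/20736 = 1/20736
(3j)²=35/1287 [(3 4 7; 0 0 0)], sign=-1
Σ_t [0,0]: t=0:+1/1935360 = 1/1935360
(3j)²=1/91 [(3 4 7; -1 -4 5)], sign=+1
⇒ 4πI² = 525/1859
I = (-1)√(525/1859/(4π)) = -0.14991153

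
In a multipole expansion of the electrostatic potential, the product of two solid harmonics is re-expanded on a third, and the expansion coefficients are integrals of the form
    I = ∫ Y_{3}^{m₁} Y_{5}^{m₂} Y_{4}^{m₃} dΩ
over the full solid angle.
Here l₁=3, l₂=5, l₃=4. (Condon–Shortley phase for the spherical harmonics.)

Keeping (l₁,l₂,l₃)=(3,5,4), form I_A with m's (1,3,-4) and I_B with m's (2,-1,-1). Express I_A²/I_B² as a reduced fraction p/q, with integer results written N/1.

Shared (l₁,l₂,l₃)=(3,5,4): N and (l;000)² cancel in I_A²/I_B².
A: Δ = 4!·2!·6!/13! = 1/180180; Racah Σ t=2..2: t=2:+1/5760 = 1/5760; ⇒ 3j(3 5 4; 1 3 -4)² = 56/2145, sgn +1
B: Δ = 4!·2!·6!/13! = 1/180180; Racah Σ t=0..1: t=0:+1/1152 t=1:−1/432 = -5/3456; ⇒ 3j(3 5 4; 2 -1 -1)² = 625/36036, sgn +1
I_A²/I_B² = (56/2145)/(625/36036) = 4704/3125

4704/3125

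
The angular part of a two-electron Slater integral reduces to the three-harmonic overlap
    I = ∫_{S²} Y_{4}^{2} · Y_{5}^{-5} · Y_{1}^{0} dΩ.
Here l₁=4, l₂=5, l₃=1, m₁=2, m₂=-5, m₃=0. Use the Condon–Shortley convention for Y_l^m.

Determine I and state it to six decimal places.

2 − 5 + 0 = -3 ≠ 0: azimuthal integral kills it; I = 0

0.000000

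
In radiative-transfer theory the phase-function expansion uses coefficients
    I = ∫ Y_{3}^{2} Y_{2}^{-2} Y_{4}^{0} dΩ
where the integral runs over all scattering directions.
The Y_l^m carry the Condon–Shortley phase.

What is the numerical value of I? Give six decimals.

0.000000

L=9 odd ⇒ parity kills the (l;000) factor ⇒ I = 0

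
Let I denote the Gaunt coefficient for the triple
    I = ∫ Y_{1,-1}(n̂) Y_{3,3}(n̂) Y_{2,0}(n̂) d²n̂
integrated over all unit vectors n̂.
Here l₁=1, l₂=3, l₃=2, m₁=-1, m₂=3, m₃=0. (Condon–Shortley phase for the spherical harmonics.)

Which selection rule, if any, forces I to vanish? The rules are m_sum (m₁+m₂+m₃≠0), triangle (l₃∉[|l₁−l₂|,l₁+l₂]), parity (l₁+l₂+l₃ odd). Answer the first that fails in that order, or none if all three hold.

Σmᵢ = 2  ✗
l₃∈[|l₁−l₂|,l₁+l₂]=[2,4], have l₃=2
Σlᵢ = 6 ⇒ even

m_sum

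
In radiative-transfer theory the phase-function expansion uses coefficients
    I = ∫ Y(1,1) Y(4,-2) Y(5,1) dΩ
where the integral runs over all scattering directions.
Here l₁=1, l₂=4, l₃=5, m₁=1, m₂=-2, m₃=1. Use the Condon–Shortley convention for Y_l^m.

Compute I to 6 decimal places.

-0.120286

Rules hold: Σm=0, L=10 even, 3≤5≤5.
N = 3·9·11 = 297
Δ = 0!·2!·8!/11! = 1/495
Racah Σ t=0..0: t=0:+1/576 = 1/576
⇒ 3j(1 4 5; 0 0 0)² = 5/99, sgn -1
Racah Σ t=0..0: t=0:+1/2880 = 1/2880
⇒ 3j(1 4 5; 1 -2 1)² = 2/165, sgn +1
4πI² = N·(3j₀)²·(3jₘ)² = 2/11
I = -1·√(0.181818/4π) = -0.12028562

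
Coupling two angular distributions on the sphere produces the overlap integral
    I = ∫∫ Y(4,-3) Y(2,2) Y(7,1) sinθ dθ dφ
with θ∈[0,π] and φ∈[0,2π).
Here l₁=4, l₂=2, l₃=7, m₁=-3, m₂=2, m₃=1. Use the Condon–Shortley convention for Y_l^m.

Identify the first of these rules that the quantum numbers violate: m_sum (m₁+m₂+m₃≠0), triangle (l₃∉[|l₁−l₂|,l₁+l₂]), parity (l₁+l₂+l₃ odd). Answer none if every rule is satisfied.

triangle

Σmᵢ = 0  ✓
l₃∈[|l₁−l₂|,l₁+l₂]=[2,6], have l₃=7  ✗
Σlᵢ = 13 ⇒ odd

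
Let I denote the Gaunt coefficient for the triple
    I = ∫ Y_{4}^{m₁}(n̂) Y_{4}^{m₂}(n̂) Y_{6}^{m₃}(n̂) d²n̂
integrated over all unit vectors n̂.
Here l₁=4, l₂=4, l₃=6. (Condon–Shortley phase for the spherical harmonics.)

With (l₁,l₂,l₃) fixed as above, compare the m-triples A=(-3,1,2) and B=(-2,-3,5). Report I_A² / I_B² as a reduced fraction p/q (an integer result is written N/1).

30/11

l's match ⇒ only the (l;m) 3-j factors differ between A and B.
A: triangle coeff Δ(4,4,6) = 1/1261260; Σ_t [1,2]: t=1:−1/34560 t=2:+1/8640 = 1/11520; (3j)²=3/143 [(4 4 6; -3 1 2)], sign=+1
B: triangle coeff Δ(4,4,6) = 1/1261260; Σ_t [0,1]: t=0:+1/172800 t=1:−1/86400 = -1/172800; (3j)²=1/130 [(4 4 6; -2 -3 5)], sign=+1
I_A²/I_B² = (3/143)/(1/130) = 30/11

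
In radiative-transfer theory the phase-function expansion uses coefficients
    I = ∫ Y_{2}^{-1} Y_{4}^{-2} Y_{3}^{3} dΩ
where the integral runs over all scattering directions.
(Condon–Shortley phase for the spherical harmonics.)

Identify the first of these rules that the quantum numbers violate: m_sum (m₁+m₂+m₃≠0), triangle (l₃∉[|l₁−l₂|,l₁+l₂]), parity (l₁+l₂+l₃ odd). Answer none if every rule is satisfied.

parity

m₁+m₂+m₃ = -1 − 2 + 3 = 0  ✓
triangle: |2−4|=2 ≤ l₃=3 ≤ 2+4=6  ✓
parity: l₁+l₂+l₃ = 9 is odd  ✗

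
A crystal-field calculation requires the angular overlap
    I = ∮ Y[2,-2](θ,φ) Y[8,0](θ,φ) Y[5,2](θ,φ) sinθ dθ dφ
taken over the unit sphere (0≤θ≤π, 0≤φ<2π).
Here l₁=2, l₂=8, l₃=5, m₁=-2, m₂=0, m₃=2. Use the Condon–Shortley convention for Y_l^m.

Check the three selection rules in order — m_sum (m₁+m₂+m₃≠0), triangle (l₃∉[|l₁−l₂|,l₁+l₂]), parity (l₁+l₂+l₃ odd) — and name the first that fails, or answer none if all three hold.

Σmᵢ = 0  ✓
l₃∈[|l₁−l₂|,l₁+l₂]=[6,10], have l₃=5  ✗
Σlᵢ = 15 ⇒ odd

triangle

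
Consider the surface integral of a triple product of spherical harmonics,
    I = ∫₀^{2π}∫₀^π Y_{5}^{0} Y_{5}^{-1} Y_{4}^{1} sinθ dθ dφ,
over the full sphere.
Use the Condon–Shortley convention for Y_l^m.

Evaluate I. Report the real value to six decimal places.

Rules hold: Σm=0, L=14 even, 0≤4≤10.
N = 11·11·9 = 1089
Δ = 6!·4!·4!/15! = 1/3153150
Racah Σ t=1..5: t=1:−1/69120 t=2:+1/1728 t=3:−1/576 t=4:+1/1728 t=5:−1/69120 = -7/11520
⇒ 3j(5 5 4; 0 0 0)² = 2/143, sgn -1
Racah Σ t=1..4: t=1:−1/17280 t=2:+1/1152 t=3:−1/864 t=4:+1/6912 = -7/34560
⇒ 3j(5 5 4; 0 -1 1)² = 1/429, sgn +1
4πI² = N·(3j₀)²·(3jₘ)² = 6/169
I = -1·√(0.035503/4π) = -0.05315295

-0.053153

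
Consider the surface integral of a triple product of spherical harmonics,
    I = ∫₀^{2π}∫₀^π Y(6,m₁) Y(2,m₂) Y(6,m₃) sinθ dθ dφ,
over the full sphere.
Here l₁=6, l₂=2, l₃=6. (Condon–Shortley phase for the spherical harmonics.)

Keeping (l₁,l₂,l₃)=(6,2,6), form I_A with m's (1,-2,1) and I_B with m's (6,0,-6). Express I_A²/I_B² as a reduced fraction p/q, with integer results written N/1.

Shared (l₁,l₂,l₃)=(6,2,6): N and (l;000)² cancel in I_A²/I_B².
A: Δ = 2!·10!·2!/15! = 1/90090; Racah Σ t=0..0: t=0:+1/57600 = 1/57600; ⇒ 3j(6 2 6; 1 -2 1)² = 21/715, sgn -1
B: Δ = 2!·10!·2!/15! = 1/90090; Racah Σ t=0..0: t=0:+1/14515200 = 1/14515200; ⇒ 3j(6 2 6; 6 0 -6)² = 22/455, sgn +1
I_A²/I_B² = (21/715)/(22/455) = 147/242

147/242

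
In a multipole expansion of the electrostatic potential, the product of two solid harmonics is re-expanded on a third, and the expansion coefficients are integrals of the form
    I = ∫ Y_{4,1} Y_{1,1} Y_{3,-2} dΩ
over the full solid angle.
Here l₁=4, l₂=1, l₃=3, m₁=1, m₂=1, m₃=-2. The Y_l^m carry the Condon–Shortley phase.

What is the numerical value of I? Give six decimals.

-0.106622

Rules hold: Σm=0, L=8 even, 3≤3≤5.
N = 9·3·7 = 189
Δ = 2!·6!·0!/9! = 1/252
Racah Σ t=1..1: t=1:−1/36 = -1/36
⇒ 3j(4 1 3; 0 0 0)² = 4/63, sgn +1
Racah Σ t=2..2: t=2:+1/240 = 1/240
⇒ 3j(4 1 3; 1 1 -2)² = 1/84, sgn -1
4πI² = N·(3j₀)²·(3jₘ)² = 1/7
I = -1·√(0.142857/4π) = -0.10662181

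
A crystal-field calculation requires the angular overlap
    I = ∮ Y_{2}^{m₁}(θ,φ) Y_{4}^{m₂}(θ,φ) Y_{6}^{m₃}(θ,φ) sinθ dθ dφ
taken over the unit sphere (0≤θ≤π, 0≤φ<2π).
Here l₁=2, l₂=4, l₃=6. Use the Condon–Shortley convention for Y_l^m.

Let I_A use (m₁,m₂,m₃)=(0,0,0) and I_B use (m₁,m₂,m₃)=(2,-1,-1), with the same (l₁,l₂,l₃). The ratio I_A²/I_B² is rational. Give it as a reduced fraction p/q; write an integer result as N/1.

Shared (l₁,l₂,l₃)=(2,4,6): N and (l;000)² cancel in I_A²/I_B².
A: Δ = 0!·4!·8!/13! = 1/6435; Racah Σ t=0..0: t=0:+1/2304 = 1/2304; ⇒ 3j(2 4 6; 0 0 0)² = 5/143, sgn +1
B: Δ = 0!·4!·8!/13! = 1/6435; Racah Σ t=0..0: t=0:+1/17280 = 1/17280; ⇒ 3j(2 4 6; 2 -1 -1)² = 7/1287, sgn -1
I_A²/I_B² = (5/143)/(7/1287) = 45/7

45/7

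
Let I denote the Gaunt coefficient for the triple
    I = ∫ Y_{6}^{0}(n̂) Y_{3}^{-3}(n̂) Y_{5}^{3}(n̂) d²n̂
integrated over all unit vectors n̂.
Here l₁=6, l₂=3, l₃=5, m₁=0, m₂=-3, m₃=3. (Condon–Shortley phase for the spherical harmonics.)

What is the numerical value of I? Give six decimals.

Checks pass: Σm=0; 14 even; l₃=5∈[3,9].
(2·6+1)(2·3+1)(2·5+1) = 1001
Δ: 4! 8! 2! / 15! → 1/675675
sum: t=1:−1/8640 t=2:+1/2304 t=3:−1/8640 = 7/34560
3j²(6 3 5; 0 0 0) = Δ·Π!·Σ² = 7/429  (sign -1)
sum: t=0:+1/69120 = 1/69120
3j²(6 3 5; 0 -3 3) = Δ·Π!·Σ² = 4/429  (sign +1)
combine: 4πI² = 1001·7/429·4/429 = 196/1287
take √, sign -1: I = -0.11008644

-0.110086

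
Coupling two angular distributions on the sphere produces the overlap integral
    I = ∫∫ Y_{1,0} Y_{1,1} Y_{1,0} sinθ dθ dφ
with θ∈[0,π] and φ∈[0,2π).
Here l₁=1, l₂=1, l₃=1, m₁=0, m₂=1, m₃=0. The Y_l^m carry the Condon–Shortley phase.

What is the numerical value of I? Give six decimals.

0.000000

m-sum = 0 + 1 + 0 = 1 ≠ 0 ⇒ I = 0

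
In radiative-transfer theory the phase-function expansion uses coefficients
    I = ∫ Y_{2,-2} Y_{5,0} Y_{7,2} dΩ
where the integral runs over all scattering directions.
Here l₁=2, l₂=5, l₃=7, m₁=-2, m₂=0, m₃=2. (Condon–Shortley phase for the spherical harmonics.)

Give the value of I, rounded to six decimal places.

0.127204

m-sum 0 ✓  L=14 even ✓  3≤7≤7 ✓
Π(2lᵢ+1) = 5×11×15 = 825
triangle coeff Δ(2,5,7) = 1/15015
Σ_t [0,0]: t=0:+1/57600 = 1/57600
(3j)²=21/715 [(2 5 7; 0 0 0)], sign=-1
Σ_t [0,0]: t=0:+1/345600 = 1/345600
(3j)²=6/715 [(2 5 7; -2 0 2)], sign=-1
⇒ 4πI² = 378/1859
I = (+1)√(378/1859/(4π)) = 0.12720415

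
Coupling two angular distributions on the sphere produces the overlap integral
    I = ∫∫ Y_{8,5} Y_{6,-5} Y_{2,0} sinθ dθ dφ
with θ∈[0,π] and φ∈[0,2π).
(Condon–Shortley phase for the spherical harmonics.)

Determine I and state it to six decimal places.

-0.129814

m-sum 0 ✓  L=16 even ✓  2≤2≤14 ✓
Π(2lᵢ+1) = 17×13×5 = 1105
triangle coeff Δ(8,6,2) = 1/30940
Σ_t [6,6]: t=6:+1/2073600 = 1/2073600
(3j)²=28/1105 [(8 6 2; 0 0 0)], sign=+1
Σ_t [1,1]: t=1:−1/159667200 = -1/159667200
(3j)²=9/1190 [(8 6 2; 5 -5 0)], sign=-1
⇒ 4πI² = 18/85
I = (-1)√(18/85/(4π)) = -0.12981410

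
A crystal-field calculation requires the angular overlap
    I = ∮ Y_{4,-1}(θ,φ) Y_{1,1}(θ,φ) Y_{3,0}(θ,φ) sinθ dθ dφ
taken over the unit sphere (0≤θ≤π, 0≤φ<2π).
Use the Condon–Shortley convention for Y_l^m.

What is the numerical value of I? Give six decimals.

Checks pass: Σm=0; 8 even; l₃=3∈[3,5].
(2·4+1)(2·1+1)(2·3+1) = 189
Δ: 2! 6! 0! / 9! → 1/252
sum: t=1:−1/36 = -1/36
3j²(4 1 3; 0 0 0) = Δ·Π!·Σ² = 4/63  (sign +1)
sum: t=2:+1/72 = 1/72
3j²(4 1 3; -1 1 0) = Δ·Π!·Σ² = 5/126  (sign -1)
combine: 4πI² = 189·4/63·5/126 = 10/21
take √, sign -1: I = -0.19466390

-0.194664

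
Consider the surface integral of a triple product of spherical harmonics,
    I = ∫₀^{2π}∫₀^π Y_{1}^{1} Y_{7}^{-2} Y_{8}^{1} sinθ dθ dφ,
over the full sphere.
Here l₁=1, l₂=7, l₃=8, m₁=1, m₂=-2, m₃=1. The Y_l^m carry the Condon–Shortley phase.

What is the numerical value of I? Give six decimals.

m-sum 0 ✓  L=16 even ✓  6≤8≤8 ✓
Π(2lᵢ+1) = 3×15×17 = 765
triangle coeff Δ(1,7,8) = 1/2040
Σ_t [0,0]: t=0:+1/25401600 = 1/25401600
(3j)²=8/255 [(1 7 8; 0 0 0)], sign=+1
Σ_t [0,0]: t=0:+1/87091200 = 1/87091200
(3j)²=7/680 [(1 7 8; 1 -2 1)], sign=-1
⇒ 4πI² = 21/85
I = (-1)√(21/85/(4π)) = -0.14021525

-0.140215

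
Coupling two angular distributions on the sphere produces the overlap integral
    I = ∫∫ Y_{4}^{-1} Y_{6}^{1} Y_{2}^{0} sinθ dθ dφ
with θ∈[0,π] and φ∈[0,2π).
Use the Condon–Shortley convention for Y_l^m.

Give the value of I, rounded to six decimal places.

-0.230476

Checks pass: Σm=0; 12 even; l₃=2∈[2,10].
(2·4+1)(2·6+1)(2·2+1) = 585
Δ: 8! 0! 4! / 13! → 1/6435
sum: t=4:+1/2304 = 1/2304
3j²(4 6 2; 0 0 0) = Δ·Π!·Σ² = 5/143  (sign +1)
sum: t=5:−1/2880 = -1/2880
3j²(4 6 2; -1 1 0) = Δ·Π!·Σ² = 14/429  (sign -1)
combine: 4πI² = 585·5/143·14/429 = 1050/1573
take √, sign -1: I = -0.23047581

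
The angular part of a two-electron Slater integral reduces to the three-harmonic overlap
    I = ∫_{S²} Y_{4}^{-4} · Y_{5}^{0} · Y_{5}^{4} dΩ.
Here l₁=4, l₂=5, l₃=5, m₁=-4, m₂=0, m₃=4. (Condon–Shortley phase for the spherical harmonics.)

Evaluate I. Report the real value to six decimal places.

0.130198

Rules hold: Σm=0, L=14 even, 1≤5≤9.
N = 9·11·11 = 1089
Δ = 4!·4!·6!/15! = 1/3153150
Racah Σ t=0..4: t=0:+1/69120 t=1:−1/1728 t=2:+1/576 t=3:−1/1728 t=4:+1/69120 = 7/11520
⇒ 3j(4 5 5; 0 0 0)² = 2/143, sgn -1
Racah Σ t=4..4: t=4:+1/69120 = 1/69120
⇒ 3j(4 5 5; -4 0 4)² = 2/143, sgn -1
4πI² = N·(3j₀)²·(3jₘ)² = 36/169
I = +1·√(0.213018/4π) = 0.13019760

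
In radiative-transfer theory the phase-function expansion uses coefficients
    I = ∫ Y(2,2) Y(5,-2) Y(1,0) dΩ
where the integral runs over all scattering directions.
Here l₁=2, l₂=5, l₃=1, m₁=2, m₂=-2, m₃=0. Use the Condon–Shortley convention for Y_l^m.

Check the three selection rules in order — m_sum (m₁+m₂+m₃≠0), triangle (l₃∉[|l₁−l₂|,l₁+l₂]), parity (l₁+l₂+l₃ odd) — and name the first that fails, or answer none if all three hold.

triangle

Σmᵢ = 0  ✓
l₃∈[|l₁−l₂|,l₁+l₂]=[3,7], have l₃=1  ✗
Σlᵢ = 8 ⇒ even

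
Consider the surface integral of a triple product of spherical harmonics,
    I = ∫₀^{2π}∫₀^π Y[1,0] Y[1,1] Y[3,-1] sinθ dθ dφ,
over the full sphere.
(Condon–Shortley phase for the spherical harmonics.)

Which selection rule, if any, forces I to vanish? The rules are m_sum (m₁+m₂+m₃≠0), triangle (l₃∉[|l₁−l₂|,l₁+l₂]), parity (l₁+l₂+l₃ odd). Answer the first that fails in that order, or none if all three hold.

Σmᵢ = 0  ✓
l₃∈[|l₁−l₂|,l₁+l₂]=[0,2], have l₃=3  ✗
Σlᵢ = 5 ⇒ odd

triangle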